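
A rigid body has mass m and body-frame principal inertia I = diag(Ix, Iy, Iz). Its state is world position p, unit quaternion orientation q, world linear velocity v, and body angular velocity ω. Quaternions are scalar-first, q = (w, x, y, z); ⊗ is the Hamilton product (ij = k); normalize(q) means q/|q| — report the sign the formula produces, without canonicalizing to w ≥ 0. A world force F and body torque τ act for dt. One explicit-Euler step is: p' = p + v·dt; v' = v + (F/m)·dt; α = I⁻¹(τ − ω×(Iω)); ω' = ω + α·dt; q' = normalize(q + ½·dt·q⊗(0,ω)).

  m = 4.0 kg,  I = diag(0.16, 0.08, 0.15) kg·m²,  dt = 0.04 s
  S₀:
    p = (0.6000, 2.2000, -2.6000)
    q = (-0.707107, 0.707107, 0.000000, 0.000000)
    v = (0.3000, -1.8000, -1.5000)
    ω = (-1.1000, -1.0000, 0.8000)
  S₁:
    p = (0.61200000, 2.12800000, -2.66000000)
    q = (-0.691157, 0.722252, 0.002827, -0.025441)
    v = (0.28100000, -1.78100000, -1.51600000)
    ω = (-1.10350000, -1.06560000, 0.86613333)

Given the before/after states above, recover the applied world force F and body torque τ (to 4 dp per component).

Δω = ω₁−ω₀ = (-0.00350000, -0.06560000, 0.06613333)
precession coupling = (-0.0560, -0.0088, -0.0880)
τ = I·(Δω/dt) + ω₀×(Iω₀) = (-0.0700, -0.1400, 0.1600)
Δv = v₁−v₀ = (-0.01900000, 0.01900000, -0.01600000)
m·(v₁−v₀)/dt = (-1.9000, 1.9000, -1.6000)

F = (-1.9000, 1.9000, -1.6000)
τ = (-0.0700, -0.1400, 0.1600)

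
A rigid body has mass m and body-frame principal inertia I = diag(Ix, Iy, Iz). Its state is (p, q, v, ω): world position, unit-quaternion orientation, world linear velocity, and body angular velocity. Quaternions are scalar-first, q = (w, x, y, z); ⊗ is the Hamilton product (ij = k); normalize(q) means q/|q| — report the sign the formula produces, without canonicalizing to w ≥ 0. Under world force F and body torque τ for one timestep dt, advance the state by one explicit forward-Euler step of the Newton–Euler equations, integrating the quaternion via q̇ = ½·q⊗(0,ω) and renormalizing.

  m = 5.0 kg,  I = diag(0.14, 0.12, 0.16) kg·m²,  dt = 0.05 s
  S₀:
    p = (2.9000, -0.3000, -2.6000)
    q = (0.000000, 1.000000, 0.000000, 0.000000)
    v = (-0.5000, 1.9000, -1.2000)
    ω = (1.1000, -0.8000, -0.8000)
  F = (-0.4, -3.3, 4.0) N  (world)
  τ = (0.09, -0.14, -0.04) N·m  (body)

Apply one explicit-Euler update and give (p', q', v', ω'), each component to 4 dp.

new position p' = (2.8750, -0.2050, -2.6600)
new velocity v' = (-0.5040, 1.8670, -1.1600)
α = I⁻¹(τ − ω×Iω) = (0.4600, -1.3133, -0.3600)
new body rate ω' = (1.1230, -0.8657, -0.8180)
q⊗(0,ω) = (-1.1000000, 0.0000000, 0.8000000, -0.8000000)
updated quaternion q' = (-0.0275, 0.9992, 0.0200, -0.0200)

p' = (2.8750, -0.2050, -2.6600)
q' = (-0.0275, 0.9992, 0.0200, -0.0200)
v' = (-0.5040, 1.8670, -1.1600)
ω' = (1.1230, -0.8657, -0.8180)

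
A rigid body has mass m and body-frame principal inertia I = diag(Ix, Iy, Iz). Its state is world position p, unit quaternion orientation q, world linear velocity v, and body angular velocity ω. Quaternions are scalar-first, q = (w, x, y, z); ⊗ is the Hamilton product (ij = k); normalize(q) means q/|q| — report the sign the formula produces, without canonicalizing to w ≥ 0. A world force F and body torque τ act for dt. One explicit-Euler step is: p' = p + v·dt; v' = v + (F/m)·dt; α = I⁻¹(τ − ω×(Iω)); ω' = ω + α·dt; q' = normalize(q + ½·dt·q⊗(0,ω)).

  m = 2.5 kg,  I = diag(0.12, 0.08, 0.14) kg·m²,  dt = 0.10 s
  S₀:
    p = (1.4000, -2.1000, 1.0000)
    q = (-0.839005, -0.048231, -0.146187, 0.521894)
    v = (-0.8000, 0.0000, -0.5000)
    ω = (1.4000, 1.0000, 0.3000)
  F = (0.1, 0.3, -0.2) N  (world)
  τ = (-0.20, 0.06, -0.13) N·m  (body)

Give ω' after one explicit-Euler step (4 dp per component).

angular accel α = (-1.8167, 0.8550, -0.5286)
ω' = ω + α·dt = (1.2183, 1.0855, 0.2471)

ω' = (1.2183, 1.0855, 0.2471)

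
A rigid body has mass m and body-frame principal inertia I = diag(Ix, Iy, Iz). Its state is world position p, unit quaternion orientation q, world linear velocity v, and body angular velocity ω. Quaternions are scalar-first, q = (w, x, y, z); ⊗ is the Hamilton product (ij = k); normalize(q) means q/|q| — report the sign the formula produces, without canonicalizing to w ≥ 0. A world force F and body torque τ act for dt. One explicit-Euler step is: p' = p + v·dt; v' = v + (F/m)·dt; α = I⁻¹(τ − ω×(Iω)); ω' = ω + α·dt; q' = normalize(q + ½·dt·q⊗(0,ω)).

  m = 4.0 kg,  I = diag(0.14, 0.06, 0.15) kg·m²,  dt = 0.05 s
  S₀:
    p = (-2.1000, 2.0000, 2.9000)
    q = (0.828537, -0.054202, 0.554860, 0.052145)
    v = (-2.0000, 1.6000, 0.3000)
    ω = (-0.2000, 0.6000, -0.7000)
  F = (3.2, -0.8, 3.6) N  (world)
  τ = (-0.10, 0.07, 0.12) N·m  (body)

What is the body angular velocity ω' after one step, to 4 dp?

gyro term ω×Iω = (-0.0378, -0.0014, 0.0096)
α = I⁻¹(τ − ω×Iω) = (-0.4443, 1.1900, 0.7360)
ω + α·dt = (-0.2222, 0.6595, -0.6632)

ω' = (-0.2222, 0.6595, -0.6632)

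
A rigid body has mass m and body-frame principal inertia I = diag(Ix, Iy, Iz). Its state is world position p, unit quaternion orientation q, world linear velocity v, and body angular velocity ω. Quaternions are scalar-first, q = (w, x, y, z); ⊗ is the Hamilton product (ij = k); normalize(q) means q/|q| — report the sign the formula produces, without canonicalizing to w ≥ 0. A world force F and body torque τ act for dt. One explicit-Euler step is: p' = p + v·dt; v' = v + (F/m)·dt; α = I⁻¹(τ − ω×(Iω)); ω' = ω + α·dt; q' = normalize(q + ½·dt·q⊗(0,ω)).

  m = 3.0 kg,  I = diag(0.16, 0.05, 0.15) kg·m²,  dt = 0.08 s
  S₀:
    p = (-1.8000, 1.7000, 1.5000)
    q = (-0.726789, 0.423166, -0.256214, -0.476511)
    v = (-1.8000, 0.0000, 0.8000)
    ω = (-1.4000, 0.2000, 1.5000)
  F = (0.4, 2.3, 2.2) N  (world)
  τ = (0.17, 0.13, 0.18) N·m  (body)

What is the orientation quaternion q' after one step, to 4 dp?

2q̇ = q⊗(0,ω) = (1.3584417, 0.7284858, -0.1129914, -1.3642499)
q' = normalize(q + ½dt·q⊗(0,ω)) = (-0.6702, 0.4508, -0.2599, -0.5293)

q' = (-0.6702, 0.4508, -0.2599, -0.5293)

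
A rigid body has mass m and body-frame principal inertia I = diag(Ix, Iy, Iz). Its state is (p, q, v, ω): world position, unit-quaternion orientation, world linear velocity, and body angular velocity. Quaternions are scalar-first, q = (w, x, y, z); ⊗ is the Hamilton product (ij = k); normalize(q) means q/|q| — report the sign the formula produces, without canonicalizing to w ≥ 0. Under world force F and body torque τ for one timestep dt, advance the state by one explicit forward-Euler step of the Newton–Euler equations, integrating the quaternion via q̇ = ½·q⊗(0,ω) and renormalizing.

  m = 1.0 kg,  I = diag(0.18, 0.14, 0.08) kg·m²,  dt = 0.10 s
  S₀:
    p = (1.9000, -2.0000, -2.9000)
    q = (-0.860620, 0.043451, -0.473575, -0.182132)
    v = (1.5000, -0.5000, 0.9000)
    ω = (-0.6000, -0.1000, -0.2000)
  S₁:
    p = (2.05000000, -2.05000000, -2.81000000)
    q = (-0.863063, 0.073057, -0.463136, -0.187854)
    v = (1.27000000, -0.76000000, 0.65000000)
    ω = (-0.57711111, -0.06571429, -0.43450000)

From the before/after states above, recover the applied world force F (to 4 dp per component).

F = (-2.3000, -2.6000, -2.5000)

velocity change Δv = (-0.23000000, -0.26000000, -0.25000000)
F = m·Δv/dt = (-2.3000, -2.6000, -2.5000)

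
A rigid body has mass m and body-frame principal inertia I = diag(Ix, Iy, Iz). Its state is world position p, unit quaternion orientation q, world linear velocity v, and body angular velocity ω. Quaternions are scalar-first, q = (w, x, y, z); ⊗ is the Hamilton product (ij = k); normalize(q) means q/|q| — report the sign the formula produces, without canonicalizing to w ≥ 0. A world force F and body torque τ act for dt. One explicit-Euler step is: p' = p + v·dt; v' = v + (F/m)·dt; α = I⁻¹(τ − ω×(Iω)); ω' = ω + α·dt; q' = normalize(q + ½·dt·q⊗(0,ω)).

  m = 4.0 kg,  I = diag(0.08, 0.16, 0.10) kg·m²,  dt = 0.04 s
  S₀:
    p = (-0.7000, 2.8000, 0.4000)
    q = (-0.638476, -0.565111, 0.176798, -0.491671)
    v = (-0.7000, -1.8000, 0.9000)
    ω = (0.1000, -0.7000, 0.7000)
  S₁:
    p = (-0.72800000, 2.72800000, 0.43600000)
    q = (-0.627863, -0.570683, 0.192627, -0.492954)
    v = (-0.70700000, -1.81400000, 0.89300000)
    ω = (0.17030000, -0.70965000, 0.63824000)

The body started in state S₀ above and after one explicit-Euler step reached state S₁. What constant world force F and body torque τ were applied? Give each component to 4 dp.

F = (-0.7000, -1.4000, -0.7000)
τ = (0.1700, -0.0400, -0.1600)

v₁ − v₀ = (-0.00700000, -0.01400000, -0.00700000)
F = m·Δv/dt = (-0.7000, -1.4000, -0.7000)
rate change Δω = (0.07030000, -0.00965000, -0.06176000)
ω₀×(Iω₀) = (0.0294, -0.0014, -0.0056)
applied torque τ = (0.1700, -0.0400, -0.1600)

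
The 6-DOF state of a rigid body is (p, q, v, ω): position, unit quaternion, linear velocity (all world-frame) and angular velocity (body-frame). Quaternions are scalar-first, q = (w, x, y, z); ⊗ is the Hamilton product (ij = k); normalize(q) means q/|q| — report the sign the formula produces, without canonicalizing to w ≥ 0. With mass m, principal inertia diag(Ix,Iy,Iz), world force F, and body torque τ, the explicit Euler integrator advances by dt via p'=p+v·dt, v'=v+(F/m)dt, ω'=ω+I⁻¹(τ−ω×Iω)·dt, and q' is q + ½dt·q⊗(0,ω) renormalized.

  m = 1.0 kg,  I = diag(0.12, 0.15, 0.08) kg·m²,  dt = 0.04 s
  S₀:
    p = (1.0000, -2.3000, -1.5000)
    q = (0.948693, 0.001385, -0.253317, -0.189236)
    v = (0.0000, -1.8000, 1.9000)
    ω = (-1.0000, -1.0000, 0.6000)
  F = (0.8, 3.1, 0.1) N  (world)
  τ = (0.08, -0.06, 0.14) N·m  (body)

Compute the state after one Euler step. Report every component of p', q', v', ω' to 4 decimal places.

p' = (1.0000, -2.3720, -1.4240)
q' = (0.9455, -0.0244, -0.2684, -0.1829)
v' = (0.0320, -1.6760, 1.9040)
ω' = (-0.9873, -1.0096, 0.6550)

angular accel α = (0.3167, -0.2400, 1.3750)
new body rate ω' = (-0.9873, -1.0096, 0.6550)
q⊗(0,ω) = (-0.1383904, -1.2899192, -0.7602880, 0.3145138)
q + ½dt·q⊗(0,ω), renormalized = (0.9455, -0.0244, -0.2684, -0.1829)
a = F/m = (0.8000, 3.1000, 0.1000)
p + v·dt = (1.0000, -2.3720, -1.4240)
v + (F/m)dt = (0.0320, -1.6760, 1.9040)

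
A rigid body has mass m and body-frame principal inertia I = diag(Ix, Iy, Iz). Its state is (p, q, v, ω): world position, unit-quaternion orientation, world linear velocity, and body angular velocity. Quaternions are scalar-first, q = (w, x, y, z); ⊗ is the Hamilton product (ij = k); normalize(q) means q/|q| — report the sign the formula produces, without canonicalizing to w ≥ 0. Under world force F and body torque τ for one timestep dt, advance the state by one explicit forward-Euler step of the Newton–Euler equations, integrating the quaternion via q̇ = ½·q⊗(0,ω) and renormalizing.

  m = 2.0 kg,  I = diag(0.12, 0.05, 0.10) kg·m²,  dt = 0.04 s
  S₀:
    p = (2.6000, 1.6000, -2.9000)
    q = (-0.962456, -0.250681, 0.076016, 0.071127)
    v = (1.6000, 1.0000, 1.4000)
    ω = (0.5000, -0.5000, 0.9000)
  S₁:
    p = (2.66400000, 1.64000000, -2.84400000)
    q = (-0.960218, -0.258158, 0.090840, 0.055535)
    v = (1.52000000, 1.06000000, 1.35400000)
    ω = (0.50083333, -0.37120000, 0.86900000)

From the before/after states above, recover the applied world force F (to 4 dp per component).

F = (-4.0000, 3.0000, -2.3000)

Δv = v₁−v₀ = (-0.08000000, 0.06000000, -0.04600000)
m·(v₁−v₀)/dt = (-4.0000, 3.0000, -2.3000)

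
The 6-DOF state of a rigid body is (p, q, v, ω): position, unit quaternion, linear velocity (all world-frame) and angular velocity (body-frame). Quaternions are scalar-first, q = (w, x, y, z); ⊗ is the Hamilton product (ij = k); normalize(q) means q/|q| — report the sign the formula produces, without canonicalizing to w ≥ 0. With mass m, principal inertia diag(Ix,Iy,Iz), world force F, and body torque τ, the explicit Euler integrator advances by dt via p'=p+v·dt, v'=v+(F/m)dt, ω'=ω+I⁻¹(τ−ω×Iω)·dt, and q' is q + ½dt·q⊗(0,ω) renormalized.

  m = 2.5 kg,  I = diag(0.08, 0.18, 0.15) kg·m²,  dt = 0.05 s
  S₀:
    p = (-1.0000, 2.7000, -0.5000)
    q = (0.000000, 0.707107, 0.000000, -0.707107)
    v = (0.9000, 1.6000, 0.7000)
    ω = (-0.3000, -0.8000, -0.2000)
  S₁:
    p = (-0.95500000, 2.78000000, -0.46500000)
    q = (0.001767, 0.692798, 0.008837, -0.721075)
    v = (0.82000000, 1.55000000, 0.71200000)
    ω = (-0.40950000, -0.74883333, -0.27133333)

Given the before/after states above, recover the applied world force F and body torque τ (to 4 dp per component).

F = (-4.0000, -2.5000, 0.6000)
τ = (-0.1800, 0.1800, -0.1900)

Δω = ω₁−ω₀ = (-0.10950000, 0.05116667, -0.07133333)
I·α + gyro = (-0.1800, 0.1800, -0.1900)
Δv = v₁−v₀ = (-0.08000000, -0.05000000, 0.01200000)
applied force F = (-4.0000, -2.5000, 0.6000)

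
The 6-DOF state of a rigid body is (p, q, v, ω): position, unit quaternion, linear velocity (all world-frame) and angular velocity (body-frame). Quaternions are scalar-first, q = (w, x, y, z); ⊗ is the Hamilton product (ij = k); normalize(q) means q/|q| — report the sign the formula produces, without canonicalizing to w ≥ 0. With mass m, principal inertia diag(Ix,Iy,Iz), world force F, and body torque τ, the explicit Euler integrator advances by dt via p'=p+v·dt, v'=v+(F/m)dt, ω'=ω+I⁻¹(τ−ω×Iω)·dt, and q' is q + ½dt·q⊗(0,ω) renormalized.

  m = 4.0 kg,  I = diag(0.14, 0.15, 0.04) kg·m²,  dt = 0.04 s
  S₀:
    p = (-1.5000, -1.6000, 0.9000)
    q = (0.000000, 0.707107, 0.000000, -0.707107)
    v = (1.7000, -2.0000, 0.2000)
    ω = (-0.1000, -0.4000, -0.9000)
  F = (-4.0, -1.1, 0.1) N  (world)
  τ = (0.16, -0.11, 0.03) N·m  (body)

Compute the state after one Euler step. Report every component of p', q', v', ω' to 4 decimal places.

p' = (-1.4320, -1.6800, 0.9080)
q' = (-0.0113, 0.7013, 0.0141, -0.7126)
v' = (1.6600, -2.0110, 0.2010)
ω' = (-0.0430, -0.4317, -0.8704)

linear accel F/m = (-1.0000, -0.2750, 0.0250)
p + v·dt = (-1.4320, -1.6800, 0.9080)
new velocity v' = (1.6600, -2.0110, 0.2010)
ω×(Iω) gyroscopic = (-0.0396, 0.0090, 0.0004)
angular accel α = (1.4257, -0.7933, 0.7400)
new body rate ω' = (-0.0430, -0.4317, -0.8704)
q⊗(0,ω) = (-0.5656856, -0.2828428, 0.7071070, -0.2828428)
q + ½dt·q⊗(0,ω), renormalized = (-0.0113, 0.7013, 0.0141, -0.7126)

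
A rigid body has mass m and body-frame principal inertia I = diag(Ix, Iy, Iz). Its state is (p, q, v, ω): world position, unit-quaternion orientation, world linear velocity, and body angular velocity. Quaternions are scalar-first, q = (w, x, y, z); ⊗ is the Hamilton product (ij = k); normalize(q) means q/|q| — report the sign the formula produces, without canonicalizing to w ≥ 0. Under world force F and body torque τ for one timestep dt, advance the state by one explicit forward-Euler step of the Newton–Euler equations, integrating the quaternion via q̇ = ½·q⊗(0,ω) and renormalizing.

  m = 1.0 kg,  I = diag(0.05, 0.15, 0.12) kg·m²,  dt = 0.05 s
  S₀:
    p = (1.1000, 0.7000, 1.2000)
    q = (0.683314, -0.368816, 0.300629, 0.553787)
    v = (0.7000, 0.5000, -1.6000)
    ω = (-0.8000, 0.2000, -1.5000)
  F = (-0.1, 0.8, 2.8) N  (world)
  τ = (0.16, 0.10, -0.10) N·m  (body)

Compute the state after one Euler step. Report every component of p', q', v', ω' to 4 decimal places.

angular accel α = (3.0200, 1.2267, -0.7000)
ω + α·dt = (-0.6490, 0.2613, -1.5350)
q⊗(0,ω) = (0.4755019, -1.1083521, -0.8595908, -0.8582310)
q' = normalize(q + ½dt·q⊗(0,ω)) = (0.6946, -0.3962, 0.2789, 0.5318)
a = F/m = (-0.1000, 0.8000, 2.8000)
p' = p + v·dt = (1.1350, 0.7250, 1.1200)
v + (F/m)dt = (0.6950, 0.5400, -1.4600)

p' = (1.1350, 0.7250, 1.1200)
q' = (0.6946, -0.3962, 0.2789, 0.5318)
v' = (0.6950, 0.5400, -1.4600)
ω' = (-0.6490, 0.2613, -1.5350)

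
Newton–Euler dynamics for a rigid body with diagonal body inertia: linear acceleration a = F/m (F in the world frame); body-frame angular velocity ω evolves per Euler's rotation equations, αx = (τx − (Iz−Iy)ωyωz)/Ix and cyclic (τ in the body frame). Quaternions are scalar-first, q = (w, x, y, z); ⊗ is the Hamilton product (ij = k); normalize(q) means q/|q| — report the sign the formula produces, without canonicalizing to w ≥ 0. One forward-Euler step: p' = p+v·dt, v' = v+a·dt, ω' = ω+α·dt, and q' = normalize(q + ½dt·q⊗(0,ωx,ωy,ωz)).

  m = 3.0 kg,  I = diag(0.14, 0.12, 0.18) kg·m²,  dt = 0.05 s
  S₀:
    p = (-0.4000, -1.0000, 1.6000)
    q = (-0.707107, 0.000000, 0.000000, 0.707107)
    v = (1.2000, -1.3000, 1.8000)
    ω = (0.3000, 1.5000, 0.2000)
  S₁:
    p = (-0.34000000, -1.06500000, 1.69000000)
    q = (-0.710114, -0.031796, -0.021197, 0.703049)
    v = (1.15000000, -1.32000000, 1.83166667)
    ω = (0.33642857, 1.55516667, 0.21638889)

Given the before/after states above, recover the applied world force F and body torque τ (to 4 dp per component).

F = (-3.0000, -1.2000, 1.9000)
τ = (0.1200, 0.1300, 0.0500)

Δv = v₁−v₀ = (-0.05000000, -0.02000000, 0.03166667)
F = m·Δv/dt = (-3.0000, -1.2000, 1.9000)
rate change Δω = (0.03642857, 0.05516667, 0.01638889)
gyro term ω₀×Iω₀ = (0.0180, -0.0024, -0.0090)
τ = I·(Δω/dt) + ω₀×(Iω₀) = (0.1200, 0.1300, 0.0500)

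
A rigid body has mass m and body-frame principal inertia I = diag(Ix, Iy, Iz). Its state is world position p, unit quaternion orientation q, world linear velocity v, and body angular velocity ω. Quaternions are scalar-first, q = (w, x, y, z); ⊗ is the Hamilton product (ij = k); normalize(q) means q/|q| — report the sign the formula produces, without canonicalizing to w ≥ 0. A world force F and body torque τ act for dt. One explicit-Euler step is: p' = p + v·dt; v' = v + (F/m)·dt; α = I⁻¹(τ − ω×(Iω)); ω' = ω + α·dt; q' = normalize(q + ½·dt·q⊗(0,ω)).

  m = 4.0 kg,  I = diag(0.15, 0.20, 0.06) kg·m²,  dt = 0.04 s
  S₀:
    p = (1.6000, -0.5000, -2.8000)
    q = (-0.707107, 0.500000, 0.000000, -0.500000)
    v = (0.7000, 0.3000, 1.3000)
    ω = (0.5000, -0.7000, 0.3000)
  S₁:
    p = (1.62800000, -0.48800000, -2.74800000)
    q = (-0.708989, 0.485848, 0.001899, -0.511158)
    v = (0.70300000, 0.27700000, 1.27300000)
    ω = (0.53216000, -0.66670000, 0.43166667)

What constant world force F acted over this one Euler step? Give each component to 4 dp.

F = (0.3000, -2.3000, -2.7000)

v₁ − v₀ = (0.00300000, -0.02300000, -0.02700000)
applied force F = (0.3000, -2.3000, -2.7000)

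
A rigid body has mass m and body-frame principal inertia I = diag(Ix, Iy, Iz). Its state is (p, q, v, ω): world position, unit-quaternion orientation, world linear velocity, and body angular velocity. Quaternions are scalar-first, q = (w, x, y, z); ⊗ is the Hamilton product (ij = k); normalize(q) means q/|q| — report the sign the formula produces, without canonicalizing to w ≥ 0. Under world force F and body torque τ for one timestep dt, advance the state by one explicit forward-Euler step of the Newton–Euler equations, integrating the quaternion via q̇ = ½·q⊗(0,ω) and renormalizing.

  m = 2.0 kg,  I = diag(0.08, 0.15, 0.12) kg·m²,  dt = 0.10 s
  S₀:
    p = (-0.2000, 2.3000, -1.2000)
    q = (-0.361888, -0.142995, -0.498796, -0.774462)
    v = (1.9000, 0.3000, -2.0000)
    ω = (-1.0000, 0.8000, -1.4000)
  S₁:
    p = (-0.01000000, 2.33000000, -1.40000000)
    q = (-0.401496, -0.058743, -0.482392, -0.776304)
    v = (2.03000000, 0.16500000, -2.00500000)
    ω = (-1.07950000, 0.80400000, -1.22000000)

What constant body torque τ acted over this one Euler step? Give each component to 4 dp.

ω₁ − ω₀ = (-0.07950000, 0.00400000, 0.18000000)
I·α + gyro = (-0.0300, -0.0500, 0.1600)

τ = (-0.0300, -0.0500, 0.1600)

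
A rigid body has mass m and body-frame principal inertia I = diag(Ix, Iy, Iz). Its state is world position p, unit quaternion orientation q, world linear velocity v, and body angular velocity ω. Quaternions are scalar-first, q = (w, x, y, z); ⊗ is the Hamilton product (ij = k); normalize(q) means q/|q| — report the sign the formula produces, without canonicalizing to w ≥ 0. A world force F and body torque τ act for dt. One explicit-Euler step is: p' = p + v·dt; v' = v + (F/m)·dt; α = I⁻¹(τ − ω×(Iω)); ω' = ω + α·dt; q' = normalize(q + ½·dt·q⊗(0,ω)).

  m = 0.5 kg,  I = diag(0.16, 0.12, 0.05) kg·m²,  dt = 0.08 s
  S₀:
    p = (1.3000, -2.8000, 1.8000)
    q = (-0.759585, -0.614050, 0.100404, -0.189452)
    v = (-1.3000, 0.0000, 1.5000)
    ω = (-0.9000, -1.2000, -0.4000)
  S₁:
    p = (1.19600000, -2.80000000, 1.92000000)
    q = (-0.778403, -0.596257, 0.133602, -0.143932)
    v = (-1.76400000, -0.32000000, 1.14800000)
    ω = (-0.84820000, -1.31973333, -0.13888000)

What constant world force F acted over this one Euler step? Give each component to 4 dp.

Δv = v₁−v₀ = (-0.46400000, -0.32000000, -0.35200000)
applied force F = (-2.9000, -2.0000, -2.2000)

F = (-2.9000, -2.0000, -2.2000)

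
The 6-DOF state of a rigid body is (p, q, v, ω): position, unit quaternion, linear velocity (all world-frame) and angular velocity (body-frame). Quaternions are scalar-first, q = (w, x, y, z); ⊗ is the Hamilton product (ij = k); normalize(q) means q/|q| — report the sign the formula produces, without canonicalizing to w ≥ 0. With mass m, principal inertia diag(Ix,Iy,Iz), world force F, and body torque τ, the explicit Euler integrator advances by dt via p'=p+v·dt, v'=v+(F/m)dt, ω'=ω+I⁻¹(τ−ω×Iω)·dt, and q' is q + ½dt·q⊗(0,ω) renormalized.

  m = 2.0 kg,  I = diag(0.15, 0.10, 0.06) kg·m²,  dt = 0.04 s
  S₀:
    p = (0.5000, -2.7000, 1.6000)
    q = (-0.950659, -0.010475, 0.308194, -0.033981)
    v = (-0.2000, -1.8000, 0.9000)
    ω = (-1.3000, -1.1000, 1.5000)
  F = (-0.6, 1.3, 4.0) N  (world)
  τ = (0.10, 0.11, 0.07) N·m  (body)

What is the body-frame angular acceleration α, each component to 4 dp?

precession coupling ω×(Iω) = (0.0660, -0.1755, -0.0715)
(τ − ω×Iω)/I = (0.2267, 2.8550, 2.3583)

α = (0.2267, 2.8550, 2.3583)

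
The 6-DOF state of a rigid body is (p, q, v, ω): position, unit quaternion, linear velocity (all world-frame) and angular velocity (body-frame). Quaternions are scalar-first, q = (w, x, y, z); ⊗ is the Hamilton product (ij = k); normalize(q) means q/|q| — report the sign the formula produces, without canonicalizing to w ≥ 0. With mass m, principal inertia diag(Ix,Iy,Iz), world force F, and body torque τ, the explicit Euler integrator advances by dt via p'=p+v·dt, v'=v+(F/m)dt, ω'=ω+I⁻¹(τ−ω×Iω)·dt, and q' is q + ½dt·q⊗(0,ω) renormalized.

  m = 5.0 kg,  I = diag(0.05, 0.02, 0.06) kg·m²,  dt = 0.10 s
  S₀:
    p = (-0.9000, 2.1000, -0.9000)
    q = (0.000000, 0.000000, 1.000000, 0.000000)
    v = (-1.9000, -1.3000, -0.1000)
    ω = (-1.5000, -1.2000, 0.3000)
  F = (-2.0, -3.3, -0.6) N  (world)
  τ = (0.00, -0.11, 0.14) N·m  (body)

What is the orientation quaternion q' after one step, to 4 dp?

2q̇ = q⊗(0,ω) = (1.2000000, 0.3000000, 0.0000000, 1.5000000)
q' = normalize(q + ½dt·q⊗(0,ω)) = (0.0597, 0.0149, 0.9953, 0.0746)

q' = (0.0597, 0.0149, 0.9953, 0.0746)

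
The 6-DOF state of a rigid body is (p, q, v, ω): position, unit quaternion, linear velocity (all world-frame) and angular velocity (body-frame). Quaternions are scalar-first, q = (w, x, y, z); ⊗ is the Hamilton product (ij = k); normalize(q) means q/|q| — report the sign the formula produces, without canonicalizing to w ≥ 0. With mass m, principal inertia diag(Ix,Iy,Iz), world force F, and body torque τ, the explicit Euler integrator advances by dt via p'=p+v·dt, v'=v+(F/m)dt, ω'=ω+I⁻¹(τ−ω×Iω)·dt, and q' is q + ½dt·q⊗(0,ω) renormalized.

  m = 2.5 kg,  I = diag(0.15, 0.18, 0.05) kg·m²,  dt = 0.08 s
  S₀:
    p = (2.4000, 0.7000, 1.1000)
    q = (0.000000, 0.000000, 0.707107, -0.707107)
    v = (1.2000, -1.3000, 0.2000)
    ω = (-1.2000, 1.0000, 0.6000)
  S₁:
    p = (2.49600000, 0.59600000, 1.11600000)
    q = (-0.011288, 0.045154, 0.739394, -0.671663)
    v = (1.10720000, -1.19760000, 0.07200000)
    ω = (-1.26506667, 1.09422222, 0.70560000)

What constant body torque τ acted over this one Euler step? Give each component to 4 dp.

τ = (-0.2000, 0.1400, 0.0300)

ω₁ − ω₀ = (-0.06506667, 0.09422222, 0.10560000)
gyro term ω₀×Iω₀ = (-0.0780, -0.0720, -0.0360)
I·α + gyro = (-0.2000, 0.1400, 0.0300)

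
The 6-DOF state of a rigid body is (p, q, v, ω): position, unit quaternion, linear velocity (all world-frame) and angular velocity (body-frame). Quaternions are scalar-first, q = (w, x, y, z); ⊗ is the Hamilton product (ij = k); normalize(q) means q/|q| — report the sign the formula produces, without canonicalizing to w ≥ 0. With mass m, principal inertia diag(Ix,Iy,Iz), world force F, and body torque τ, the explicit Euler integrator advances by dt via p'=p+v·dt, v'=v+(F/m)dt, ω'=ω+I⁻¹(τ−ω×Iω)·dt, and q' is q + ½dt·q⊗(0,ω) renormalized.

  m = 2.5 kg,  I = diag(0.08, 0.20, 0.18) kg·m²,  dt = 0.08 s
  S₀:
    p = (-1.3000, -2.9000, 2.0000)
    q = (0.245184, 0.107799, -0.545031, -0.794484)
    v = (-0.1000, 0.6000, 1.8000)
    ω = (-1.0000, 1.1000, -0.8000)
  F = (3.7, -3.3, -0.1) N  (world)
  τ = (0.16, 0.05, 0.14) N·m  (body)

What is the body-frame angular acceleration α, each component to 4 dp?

ω×(Iω) gyroscopic = (0.0176, -0.0800, -0.1320)
angular accel α = (1.7800, 0.6500, 1.5111)

α = (1.7800, 0.6500, 1.5111)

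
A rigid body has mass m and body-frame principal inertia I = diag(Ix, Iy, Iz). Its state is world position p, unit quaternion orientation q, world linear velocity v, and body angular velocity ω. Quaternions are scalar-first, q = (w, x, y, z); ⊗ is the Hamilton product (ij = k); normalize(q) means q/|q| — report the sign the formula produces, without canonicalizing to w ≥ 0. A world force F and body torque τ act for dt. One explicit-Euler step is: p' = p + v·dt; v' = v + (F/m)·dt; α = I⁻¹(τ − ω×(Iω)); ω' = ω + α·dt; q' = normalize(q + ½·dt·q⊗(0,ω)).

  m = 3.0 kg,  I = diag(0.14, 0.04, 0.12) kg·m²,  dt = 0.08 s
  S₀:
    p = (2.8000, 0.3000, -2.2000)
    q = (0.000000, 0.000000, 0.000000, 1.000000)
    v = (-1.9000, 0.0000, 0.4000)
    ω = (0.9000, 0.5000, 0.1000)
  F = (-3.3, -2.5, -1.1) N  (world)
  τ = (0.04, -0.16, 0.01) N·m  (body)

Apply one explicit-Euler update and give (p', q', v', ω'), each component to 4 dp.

precession coupling ω×(Iω) = (0.0040, 0.0018, -0.0450)
angular accel α = (0.2571, -4.0450, 0.4583)
ω + α·dt = (0.9206, 0.1764, 0.1367)
q⊗(0,ω) = (-0.1000000, -0.5000000, 0.9000000, 0.0000000)
q + ½dt·q⊗(0,ω), renormalized = (-0.0040, -0.0200, 0.0360, 0.9991)
linear accel F/m = (-1.1000, -0.8333, -0.3667)
p' = p + v·dt = (2.6480, 0.3000, -2.1680)
v' = v + a·dt = (-1.9880, -0.0667, 0.3707)

p' = (2.6480, 0.3000, -2.1680)
q' = (-0.0040, -0.0200, 0.0360, 0.9991)
v' = (-1.9880, -0.0667, 0.3707)
ω' = (0.9206, 0.1764, 0.1367)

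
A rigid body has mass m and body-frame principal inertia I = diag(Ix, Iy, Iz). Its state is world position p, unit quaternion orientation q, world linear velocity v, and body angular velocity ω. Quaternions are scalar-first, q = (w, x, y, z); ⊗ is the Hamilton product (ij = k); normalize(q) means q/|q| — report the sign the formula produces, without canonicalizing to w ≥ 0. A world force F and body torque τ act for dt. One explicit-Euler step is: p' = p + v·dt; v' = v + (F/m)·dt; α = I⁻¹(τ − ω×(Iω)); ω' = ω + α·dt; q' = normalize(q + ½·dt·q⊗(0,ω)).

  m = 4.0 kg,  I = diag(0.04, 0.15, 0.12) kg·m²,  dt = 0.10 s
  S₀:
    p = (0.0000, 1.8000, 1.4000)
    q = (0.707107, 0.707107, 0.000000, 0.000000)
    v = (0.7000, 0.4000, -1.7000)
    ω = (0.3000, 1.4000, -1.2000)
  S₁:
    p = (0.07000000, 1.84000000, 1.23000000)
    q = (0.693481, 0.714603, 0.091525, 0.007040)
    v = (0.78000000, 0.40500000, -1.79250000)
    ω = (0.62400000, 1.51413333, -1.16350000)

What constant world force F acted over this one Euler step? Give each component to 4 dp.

F = (3.2000, 0.2000, -3.7000)

Δv = v₁−v₀ = (0.08000000, 0.00500000, -0.09250000)
F = m·Δv/dt = (3.2000, 0.2000, -3.7000)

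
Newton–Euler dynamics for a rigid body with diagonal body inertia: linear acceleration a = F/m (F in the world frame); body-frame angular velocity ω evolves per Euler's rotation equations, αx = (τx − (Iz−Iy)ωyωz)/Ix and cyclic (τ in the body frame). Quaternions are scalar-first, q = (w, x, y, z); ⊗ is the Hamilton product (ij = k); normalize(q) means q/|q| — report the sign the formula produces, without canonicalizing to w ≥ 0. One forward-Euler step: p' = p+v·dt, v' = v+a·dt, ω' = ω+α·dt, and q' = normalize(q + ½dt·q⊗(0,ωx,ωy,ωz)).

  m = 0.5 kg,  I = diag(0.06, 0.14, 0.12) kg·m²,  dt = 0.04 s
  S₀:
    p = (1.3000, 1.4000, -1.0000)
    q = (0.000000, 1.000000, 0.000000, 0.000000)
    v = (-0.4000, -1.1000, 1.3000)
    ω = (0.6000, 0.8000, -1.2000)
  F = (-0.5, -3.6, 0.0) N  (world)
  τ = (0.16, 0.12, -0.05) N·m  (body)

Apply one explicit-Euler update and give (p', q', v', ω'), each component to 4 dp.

linear accel F/m = (-1.0000, -7.2000, 0.0000)
p + v·dt = (1.2840, 1.3560, -0.9480)
new velocity v' = (-0.4400, -1.3880, 1.3000)
gyro term ω×Iω = (0.0192, 0.0432, 0.0384)
angular accel α = (2.3467, 0.5486, -0.7367)
new body rate ω' = (0.6939, 0.8219, -1.2295)
2q̇ = q⊗(0,ω) = (-0.6000000, 0.0000000, 1.2000000, 0.8000000)
q + ½dt·q⊗(0,ω), renormalized = (-0.0120, 0.9995, 0.0240, 0.0160)

p' = (1.2840, 1.3560, -0.9480)
q' = (-0.0120, 0.9995, 0.0240, 0.0160)
v' = (-0.4400, -1.3880, 1.3000)
ω' = (0.6939, 0.8219, -1.2295)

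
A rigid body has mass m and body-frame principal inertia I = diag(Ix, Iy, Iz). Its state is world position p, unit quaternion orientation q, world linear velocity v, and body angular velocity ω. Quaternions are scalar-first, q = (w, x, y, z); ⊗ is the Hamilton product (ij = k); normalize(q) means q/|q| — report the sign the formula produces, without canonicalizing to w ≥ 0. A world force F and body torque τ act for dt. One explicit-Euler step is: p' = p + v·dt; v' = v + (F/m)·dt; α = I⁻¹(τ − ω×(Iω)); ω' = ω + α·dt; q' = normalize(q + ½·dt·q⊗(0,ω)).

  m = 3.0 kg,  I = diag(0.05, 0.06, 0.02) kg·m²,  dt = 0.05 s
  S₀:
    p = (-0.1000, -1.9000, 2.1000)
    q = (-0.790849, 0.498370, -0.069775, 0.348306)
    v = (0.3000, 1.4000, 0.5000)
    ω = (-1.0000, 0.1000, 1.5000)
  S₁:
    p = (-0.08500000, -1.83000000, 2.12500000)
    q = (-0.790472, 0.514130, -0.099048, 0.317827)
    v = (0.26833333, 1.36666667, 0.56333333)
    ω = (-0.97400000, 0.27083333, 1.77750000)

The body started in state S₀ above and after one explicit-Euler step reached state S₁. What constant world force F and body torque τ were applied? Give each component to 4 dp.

F = (-1.9000, -2.0000, 3.8000)
τ = (0.0200, 0.1600, 0.1100)

ω₁ − ω₀ = (0.02600000, 0.17083333, 0.27750000)
precession coupling = (-0.0060, -0.0450, -0.0010)
I·α + gyro = (0.0200, 0.1600, 0.1100)
velocity change Δv = (-0.03166667, -0.03333333, 0.06333333)
m·(v₁−v₀)/dt = (-1.9000, -2.0000, 3.8000)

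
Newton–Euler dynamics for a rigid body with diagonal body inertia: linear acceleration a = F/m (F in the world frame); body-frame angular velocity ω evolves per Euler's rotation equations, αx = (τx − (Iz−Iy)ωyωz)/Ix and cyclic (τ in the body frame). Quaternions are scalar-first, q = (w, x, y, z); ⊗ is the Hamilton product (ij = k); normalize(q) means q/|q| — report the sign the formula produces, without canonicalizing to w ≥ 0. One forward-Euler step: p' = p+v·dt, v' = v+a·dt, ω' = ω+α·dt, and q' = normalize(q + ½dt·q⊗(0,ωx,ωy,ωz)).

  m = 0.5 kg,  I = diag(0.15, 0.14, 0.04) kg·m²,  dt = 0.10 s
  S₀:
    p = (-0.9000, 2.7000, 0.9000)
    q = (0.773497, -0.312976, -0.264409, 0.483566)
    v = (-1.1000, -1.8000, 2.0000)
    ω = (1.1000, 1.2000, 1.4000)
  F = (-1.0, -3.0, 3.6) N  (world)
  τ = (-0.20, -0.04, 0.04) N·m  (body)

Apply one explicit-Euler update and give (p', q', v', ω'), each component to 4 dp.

a = F/m = (-2.0000, -6.0000, 7.2000)
p' = p + v·dt = (-1.0100, 2.5200, 1.1000)
new velocity v' = (-1.3000, -2.4000, 2.7200)
(τ − ω×Iω)/I = (-0.2133, -1.4957, 1.3300)
ω + α·dt = (1.0787, 1.0504, 1.5330)
q⊗(0,ω) = (-0.0154280, -0.0996051, 1.8982854, 0.9981745)
q' = normalize(q + ½dt·q⊗(0,ω)) = (0.7683, -0.3161, -0.1685, 0.5304)

p' = (-1.0100, 2.5200, 1.1000)
q' = (0.7683, -0.3161, -0.1685, 0.5304)
v' = (-1.3000, -2.4000, 2.7200)
ω' = (1.0787, 1.0504, 1.5330)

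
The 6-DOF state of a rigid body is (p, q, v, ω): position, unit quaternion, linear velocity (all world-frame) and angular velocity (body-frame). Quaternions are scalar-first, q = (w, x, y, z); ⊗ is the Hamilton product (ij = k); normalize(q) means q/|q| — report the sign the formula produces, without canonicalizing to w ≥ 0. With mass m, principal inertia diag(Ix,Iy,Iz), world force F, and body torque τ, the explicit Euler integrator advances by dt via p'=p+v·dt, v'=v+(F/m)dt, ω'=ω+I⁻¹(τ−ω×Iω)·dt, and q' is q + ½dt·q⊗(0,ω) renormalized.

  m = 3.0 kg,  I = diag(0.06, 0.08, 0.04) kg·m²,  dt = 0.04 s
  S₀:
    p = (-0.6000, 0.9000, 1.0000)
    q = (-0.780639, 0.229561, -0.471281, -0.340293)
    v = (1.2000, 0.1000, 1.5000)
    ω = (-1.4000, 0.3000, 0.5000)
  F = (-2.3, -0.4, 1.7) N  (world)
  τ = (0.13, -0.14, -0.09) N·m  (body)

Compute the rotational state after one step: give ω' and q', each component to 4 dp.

ω' = (-1.3093, 0.2370, 0.4184)
q' = (-0.7676, 0.2486, -0.4685, -0.3598)

precession coupling ω×(Iω) = (-0.0060, -0.0140, -0.0084)
(τ − ω×Iω)/I = (2.2667, -1.5750, -2.0400)
ω + α·dt = (-1.3093, 0.2370, 0.4184)
Hamilton product q⊗(0,ω) = (0.6329162, 0.9593420, 0.1274380, -0.9812446)
q' = normalize(q + ½dt·q⊗(0,ω)) = (-0.7676, 0.2486, -0.4685, -0.3598)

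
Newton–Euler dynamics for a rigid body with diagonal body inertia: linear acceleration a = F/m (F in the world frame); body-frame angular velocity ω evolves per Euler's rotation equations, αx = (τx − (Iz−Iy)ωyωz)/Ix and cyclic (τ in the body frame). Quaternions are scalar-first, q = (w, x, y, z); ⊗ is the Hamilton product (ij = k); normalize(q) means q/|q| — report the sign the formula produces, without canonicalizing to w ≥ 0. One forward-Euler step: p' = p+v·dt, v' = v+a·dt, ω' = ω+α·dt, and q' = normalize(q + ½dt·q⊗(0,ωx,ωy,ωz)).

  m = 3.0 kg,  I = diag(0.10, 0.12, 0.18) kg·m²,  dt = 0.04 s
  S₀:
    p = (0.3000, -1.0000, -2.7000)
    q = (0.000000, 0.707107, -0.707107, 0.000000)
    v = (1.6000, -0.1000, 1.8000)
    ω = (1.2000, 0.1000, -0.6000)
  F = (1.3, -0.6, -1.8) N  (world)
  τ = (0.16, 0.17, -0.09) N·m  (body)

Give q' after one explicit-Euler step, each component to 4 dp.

q' = (-0.0156, 0.7153, -0.6984, 0.0184)

q⊗(0,ω) = (-0.7778177, 0.4242642, 0.4242642, 0.9192391)
updated quaternion q' = (-0.0156, 0.7153, -0.6984, 0.0184)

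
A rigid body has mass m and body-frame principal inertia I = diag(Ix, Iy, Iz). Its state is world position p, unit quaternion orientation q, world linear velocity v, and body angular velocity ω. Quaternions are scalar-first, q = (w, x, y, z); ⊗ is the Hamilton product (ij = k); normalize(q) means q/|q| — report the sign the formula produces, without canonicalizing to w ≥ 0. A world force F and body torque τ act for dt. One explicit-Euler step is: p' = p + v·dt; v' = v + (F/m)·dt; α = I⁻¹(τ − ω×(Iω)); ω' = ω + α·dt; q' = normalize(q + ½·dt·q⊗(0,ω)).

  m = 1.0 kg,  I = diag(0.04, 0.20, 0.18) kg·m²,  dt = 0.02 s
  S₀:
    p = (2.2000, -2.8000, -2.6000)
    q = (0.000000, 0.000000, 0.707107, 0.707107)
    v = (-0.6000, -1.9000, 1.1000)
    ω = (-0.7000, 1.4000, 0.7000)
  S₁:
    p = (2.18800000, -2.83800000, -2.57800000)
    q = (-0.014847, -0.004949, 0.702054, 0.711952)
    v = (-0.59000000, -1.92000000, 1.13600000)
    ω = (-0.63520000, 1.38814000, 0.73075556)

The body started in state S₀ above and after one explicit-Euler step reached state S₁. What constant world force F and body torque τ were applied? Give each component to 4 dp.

ω₁ − ω₀ = (0.06480000, -0.01186000, 0.03075556)
precession coupling = (-0.0196, 0.0686, -0.1568)
I·α + gyro = (0.1100, -0.0500, 0.1200)
Δv = v₁−v₀ = (0.01000000, -0.02000000, 0.03600000)
F = m·Δv/dt = (0.5000, -1.0000, 1.8000)

F = (0.5000, -1.0000, 1.8000)
τ = (0.1100, -0.0500, 0.1200)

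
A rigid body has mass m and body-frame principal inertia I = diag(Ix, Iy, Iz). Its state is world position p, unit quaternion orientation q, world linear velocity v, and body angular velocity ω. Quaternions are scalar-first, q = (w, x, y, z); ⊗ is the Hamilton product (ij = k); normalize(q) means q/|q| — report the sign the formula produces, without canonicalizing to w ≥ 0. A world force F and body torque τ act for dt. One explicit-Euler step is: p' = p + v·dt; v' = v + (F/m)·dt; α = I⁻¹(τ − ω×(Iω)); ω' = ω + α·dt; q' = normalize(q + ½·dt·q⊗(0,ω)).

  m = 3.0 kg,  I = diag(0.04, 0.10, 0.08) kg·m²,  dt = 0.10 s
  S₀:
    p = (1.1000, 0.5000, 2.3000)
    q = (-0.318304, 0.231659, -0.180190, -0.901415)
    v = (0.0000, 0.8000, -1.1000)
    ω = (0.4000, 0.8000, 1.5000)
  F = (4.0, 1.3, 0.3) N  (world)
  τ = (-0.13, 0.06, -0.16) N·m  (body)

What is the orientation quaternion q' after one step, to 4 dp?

q' = (-0.2472, 0.2469, -0.2275, -0.9090)

q⊗(0,ω) = (1.4036109, 0.3235254, -0.9626977, -0.2200528)
q + ½dt·q⊗(0,ω), renormalized = (-0.2472, 0.2469, -0.2275, -0.9090)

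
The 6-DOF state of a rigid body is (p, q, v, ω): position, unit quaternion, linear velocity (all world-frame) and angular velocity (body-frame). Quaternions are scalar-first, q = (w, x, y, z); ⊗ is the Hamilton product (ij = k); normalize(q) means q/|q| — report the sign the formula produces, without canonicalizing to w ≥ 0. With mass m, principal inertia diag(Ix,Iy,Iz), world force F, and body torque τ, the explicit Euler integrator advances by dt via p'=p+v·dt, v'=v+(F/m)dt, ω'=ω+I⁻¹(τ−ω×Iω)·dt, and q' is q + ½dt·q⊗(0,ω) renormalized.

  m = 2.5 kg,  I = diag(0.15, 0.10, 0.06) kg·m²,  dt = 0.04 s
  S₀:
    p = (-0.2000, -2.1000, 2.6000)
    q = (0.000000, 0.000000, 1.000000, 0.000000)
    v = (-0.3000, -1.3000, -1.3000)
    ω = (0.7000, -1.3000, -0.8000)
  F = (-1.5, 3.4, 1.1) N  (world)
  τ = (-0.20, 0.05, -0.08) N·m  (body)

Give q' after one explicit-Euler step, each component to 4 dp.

q' = (0.0260, -0.0160, 0.9994, -0.0140)

Hamilton product q⊗(0,ω) = (1.3000000, -0.8000000, 0.0000000, -0.7000000)
q' = normalize(q + ½dt·q⊗(0,ω)) = (0.0260, -0.0160, 0.9994, -0.0140)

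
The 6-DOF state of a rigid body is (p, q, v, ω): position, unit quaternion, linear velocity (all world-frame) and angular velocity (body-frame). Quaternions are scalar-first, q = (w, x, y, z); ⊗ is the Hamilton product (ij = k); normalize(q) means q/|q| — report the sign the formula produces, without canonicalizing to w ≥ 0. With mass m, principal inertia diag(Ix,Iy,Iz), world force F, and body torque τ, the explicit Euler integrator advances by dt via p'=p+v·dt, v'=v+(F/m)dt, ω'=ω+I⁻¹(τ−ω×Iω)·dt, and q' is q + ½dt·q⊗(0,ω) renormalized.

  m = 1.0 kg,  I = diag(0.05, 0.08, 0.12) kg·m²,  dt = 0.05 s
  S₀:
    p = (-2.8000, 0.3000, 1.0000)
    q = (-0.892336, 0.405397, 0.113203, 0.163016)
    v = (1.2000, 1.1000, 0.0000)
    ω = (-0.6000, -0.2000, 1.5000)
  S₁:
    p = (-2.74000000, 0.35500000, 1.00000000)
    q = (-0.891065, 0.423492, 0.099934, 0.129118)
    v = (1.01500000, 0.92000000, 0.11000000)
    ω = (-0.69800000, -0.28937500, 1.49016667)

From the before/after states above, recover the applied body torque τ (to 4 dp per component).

τ = (-0.1100, -0.0800, -0.0200)

ω₁ − ω₀ = (-0.09800000, -0.08937500, -0.00983333)
gyro term ω₀×Iω₀ = (-0.0120, 0.0630, 0.0036)
applied torque τ = (-0.1100, -0.0800, -0.0200)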